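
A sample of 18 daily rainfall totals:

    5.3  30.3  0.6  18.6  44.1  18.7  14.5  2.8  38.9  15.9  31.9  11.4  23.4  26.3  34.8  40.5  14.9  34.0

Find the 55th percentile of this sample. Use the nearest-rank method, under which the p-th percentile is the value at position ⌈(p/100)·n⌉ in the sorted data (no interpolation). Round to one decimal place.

23.4

Sorted: 0.6, 2.8, 5.3, 11.4, 14.5, 14.9, 15.9, 18.6, 18.7, 23.4, 26.3, 30.3, 31.9, 34.0, 34.8, 38.9, 40.5, 44.1.
n = 18.
Position = ⌈55/100 · 18⌉ = ⌈9.9⌉ = 10.
The value at rank 10 is 23.4.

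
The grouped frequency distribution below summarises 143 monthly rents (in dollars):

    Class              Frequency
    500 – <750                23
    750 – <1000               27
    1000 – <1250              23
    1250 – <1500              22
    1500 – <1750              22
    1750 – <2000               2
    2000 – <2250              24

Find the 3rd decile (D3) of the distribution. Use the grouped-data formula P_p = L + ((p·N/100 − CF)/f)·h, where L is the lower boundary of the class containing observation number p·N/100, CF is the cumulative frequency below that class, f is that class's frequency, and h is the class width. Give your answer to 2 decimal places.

934.26

N = 143; target position k = 30/100 · 143 = 42.9.
Cumulative frequencies: 23, 50, 73, 95, 117, 119, 143.
Observation 42.9 falls in the class 750 – <1000.
L = 750, CF = 23, f = 27, h = 250.
P30 = 750 + ((42.9 − 23)/27)·250 = 750 + 184.259 = 934.259.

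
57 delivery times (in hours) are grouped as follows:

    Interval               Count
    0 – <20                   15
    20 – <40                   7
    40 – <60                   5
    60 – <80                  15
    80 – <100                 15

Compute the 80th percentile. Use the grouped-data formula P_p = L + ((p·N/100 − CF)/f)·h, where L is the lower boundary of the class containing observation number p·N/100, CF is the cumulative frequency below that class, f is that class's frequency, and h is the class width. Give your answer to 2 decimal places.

84.80

N = 57; target position k = 80/100 · 57 = 45.6.
Cumulative frequencies: 15, 22, 27, 42, 57.
Observation 45.6 falls in the class 80 – <100.
L = 80, CF = 42, f = 15, h = 20.
P80 = 80 + ((45.6 − 42)/15)·20 = 80 + 4.8 = 84.8.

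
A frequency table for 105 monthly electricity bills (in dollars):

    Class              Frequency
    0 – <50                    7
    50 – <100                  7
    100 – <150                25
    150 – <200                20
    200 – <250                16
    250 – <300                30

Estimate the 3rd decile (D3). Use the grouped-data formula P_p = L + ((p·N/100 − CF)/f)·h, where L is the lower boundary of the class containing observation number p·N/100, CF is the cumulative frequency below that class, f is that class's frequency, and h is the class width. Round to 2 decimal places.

N = 105; target position k = 30/100 · 105 = 31.5.
Cumulative frequencies: 7, 14, 39, 59, 75, 105.
Observation 31.5 falls in the class 100 – <150.
L = 100, CF = 14, f = 25, h = 50.
P30 = 100 + ((31.5 − 14)/25)·50 = 100 + 35 = 135.

135.00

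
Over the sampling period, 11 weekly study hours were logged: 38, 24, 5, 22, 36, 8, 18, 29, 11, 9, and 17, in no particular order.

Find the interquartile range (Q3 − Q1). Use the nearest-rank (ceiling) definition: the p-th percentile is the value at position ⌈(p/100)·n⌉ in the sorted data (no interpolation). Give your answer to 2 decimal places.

20.00

Sorted: 5, 8, 9, 11, 17, 18, 22, 24, 29, 36, 38.
n = 11.
P25: rank ⌈25/100·11⌉ = 3 → 9.
P75: rank ⌈75/100·11⌉ = 9 → 29.
Difference: 29 − 9 = 20.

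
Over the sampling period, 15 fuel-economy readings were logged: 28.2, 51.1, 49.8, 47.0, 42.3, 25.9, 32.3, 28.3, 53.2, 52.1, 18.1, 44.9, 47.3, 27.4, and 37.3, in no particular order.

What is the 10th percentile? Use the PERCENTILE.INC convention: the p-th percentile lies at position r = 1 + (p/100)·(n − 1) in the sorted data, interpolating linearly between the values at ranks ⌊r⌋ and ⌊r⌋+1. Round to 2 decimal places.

26.50

Sorted: 18.1, 25.9, 27.4, 28.2, 28.3, 32.3, 37.3, 42.3, 44.9, 47.0, 47.3, 49.8, 51.1, 52.1, 53.2.
n = 15.
r = 1 + (10/100)·(15 − 1) = 1 + 1.4 = 2.4.
Rank 2 is 25.9 and rank 3 is 27.4.
Interpolate: 25.9 + 0.4·(27.4 − 25.9) = 25.9 + 0.4·1.5 = 26.5.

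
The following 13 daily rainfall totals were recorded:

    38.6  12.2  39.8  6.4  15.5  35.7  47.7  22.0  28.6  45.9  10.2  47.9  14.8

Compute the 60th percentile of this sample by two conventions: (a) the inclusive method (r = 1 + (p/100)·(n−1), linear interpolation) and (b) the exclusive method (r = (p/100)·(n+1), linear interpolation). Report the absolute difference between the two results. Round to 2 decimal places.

0.58

Sorted: 6.4, 10.2, 12.2, 14.8, 15.5, 22.0, 28.6, 35.7, 38.6, 39.8, 45.9, 47.7, 47.9.
n = 13.
(a) r = 8.2; between ranks 8 (35.7) and 9 (38.6): 36.28.
(b) r = 8.4; between ranks 8 (35.7) and 9 (38.6): 36.86.
|36.28 − 36.86| = 0.58.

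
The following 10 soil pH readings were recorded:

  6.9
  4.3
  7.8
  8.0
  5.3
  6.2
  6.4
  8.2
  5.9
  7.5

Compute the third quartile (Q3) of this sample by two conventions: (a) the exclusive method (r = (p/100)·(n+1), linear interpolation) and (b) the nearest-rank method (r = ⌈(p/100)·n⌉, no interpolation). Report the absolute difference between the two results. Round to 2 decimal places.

0.05

Sorted: 4.3, 5.3, 5.9, 6.2, 6.4, 6.9, 7.5, 7.8, 8.0, 8.2.
n = 10.
(a) r = 8.25; between ranks 8 (7.8) and 9 (8.0): 7.85.
(b) the nearest-rank method: rank 8 → 7.8.
|7.85 − 7.8| = 0.05.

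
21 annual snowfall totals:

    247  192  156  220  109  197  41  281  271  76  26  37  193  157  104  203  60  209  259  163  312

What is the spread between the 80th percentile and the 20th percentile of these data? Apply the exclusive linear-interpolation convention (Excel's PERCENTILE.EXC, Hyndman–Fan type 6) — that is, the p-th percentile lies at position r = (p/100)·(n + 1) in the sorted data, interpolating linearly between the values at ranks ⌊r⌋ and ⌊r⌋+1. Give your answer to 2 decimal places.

Sorted: 26, 37, 41, 60, 76, 104, 109, 156, 157, 163, 192, 193, 197, 203, 209, 220, 247, 259, 271, 281, 312.
n = 21.
P20: r = 4.4; ranks 4–5 are 60, 76; interpolating gives 66.4.
P80: r = 17.6; ranks 17–18 are 247, 259; interpolating gives 254.2.
Difference: 254.2 − 66.4 = 187.8.

187.80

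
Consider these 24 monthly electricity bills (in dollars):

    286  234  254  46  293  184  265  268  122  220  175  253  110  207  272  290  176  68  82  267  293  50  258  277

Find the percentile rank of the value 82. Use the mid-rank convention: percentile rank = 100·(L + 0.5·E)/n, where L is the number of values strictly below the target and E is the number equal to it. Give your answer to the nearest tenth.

14.6

Sorted: 46, 50, 68, 82, 110, 122, 175, 176, 184, 207, 220, 234, 253, 254, 258, 265, 267, 268, 272, 277, 286, 290, 293, 293.
Count below 82: L = 3; count equal: E = 1; n = 24.
Percentile rank = 100·(3 + 0.5·1)/24 = 100·3.5/24 = 14.58.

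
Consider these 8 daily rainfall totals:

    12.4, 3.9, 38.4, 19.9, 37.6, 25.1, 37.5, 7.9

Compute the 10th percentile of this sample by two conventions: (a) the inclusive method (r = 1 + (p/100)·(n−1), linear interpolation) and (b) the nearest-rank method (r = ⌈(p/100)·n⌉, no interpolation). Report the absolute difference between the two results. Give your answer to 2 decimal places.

2.80

Sorted: 3.9, 7.9, 12.4, 19.9, 25.1, 37.5, 37.6, 38.4.
n = 8.
(a) r = 1.7; between ranks 1 (3.9) and 2 (7.9): 6.7.
(b) the nearest-rank method: rank 1 → 3.9.
|6.7 − 3.9| = 2.8.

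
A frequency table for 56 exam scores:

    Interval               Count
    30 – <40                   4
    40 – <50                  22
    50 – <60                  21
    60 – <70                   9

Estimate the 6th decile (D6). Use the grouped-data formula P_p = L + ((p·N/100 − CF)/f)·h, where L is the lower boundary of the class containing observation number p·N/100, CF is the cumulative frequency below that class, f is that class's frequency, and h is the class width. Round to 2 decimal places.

53.62

N = 56; target position k = 60/100 · 56 = 33.6.
Cumulative frequencies: 4, 26, 47, 56.
Observation 33.6 falls in the class 50 – <60.
L = 50, CF = 26, f = 21, h = 10.
P60 = 50 + ((33.6 − 26)/21)·10 = 50 + 3.61905 = 53.619.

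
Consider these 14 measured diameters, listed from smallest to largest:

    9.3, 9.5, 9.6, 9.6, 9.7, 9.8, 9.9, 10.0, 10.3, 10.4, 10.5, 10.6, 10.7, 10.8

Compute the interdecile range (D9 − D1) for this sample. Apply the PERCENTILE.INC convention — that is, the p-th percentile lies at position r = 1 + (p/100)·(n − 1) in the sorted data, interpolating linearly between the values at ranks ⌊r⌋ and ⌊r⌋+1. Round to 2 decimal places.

1.14

n = 14.
P10: r = 2.3; ranks 2–3 are 9.5, 9.6; interpolating gives 9.53.
P90: r = 12.7; ranks 12–13 are 10.6, 10.7; interpolating gives 10.67.
Difference: 10.67 − 9.53 = 1.14.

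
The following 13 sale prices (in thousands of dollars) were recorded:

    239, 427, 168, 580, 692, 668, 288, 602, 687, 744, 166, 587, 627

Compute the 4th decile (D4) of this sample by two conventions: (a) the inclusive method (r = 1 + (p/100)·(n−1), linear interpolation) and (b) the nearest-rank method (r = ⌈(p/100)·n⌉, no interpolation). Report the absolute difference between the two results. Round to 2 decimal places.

30.60

Sorted: 166, 168, 239, 288, 427, 580, 587, 602, 627, 668, 687, 692, 744.
n = 13.
(a) r = 5.8; between ranks 5 (427) and 6 (580): 549.4.
(b) the nearest-rank method: rank 6 → 580.
|549.4 − 580| = 30.6.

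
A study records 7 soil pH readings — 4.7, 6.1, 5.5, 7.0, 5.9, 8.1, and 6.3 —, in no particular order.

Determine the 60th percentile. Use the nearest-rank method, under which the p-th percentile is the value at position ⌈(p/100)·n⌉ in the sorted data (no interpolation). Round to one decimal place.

6.3

Sorted: 4.7, 5.5, 5.9, 6.1, 6.3, 7.0, 8.1.
n = 7.
Position = ⌈60/100 · 7⌉ = ⌈4.2⌉ = 5.
The value at rank 5 is 6.3.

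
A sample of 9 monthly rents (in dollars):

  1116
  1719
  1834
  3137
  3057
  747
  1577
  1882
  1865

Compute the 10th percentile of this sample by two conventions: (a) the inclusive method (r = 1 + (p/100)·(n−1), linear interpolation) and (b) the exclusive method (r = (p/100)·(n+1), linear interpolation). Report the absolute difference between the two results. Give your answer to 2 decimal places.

295.20

Sorted: 747, 1116, 1577, 1719, 1834, 1865, 1882, 3057, 3137.
n = 9.
(a) r = 1.8; between ranks 1 (747) and 2 (1116): 1042.2.
(b) r = 1 → value at rank 1 = 747.
|1042.2 − 747| = 295.2.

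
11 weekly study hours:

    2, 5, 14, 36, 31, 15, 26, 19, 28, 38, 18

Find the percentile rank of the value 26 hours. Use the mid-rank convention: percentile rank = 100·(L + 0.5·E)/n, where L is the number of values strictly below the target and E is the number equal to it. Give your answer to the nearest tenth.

59.1

Sorted: 2, 5, 14, 15, 18, 19, 26, 28, 31, 36, 38.
Count below 26: L = 6; count equal: E = 1; n = 11.
Percentile rank = 100·(6 + 0.5·1)/11 = 100·6.5/11 = 59.09.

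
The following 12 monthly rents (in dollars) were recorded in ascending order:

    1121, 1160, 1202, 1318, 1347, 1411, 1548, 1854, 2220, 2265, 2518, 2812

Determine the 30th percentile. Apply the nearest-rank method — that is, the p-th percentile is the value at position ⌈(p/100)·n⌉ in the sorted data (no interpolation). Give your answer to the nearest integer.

1318

n = 12.
Position = ⌈30/100 · 12⌉ = ⌈3.6⌉ = 4.
The value at rank 4 is 1318.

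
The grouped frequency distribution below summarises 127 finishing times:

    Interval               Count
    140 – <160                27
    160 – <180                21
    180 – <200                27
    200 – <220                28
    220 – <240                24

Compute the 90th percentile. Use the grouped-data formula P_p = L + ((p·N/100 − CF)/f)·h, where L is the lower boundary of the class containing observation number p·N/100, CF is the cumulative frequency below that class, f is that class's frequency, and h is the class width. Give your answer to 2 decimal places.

N = 127; target position k = 90/100 · 127 = 114.3.
Cumulative frequencies: 27, 48, 75, 103, 127.
Observation 114.3 falls in the class 220 – <240.
L = 220, CF = 103, f = 24, h = 20.
P90 = 220 + ((114.3 − 103)/24)·20 = 220 + 9.41667 = 229.417.

229.42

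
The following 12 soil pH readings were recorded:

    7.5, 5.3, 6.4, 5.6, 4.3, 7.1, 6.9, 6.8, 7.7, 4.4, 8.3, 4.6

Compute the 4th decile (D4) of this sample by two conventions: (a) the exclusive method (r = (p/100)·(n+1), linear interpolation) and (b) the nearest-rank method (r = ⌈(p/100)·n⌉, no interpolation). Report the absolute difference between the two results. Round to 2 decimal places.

0.16

Sorted: 4.3, 4.4, 4.6, 5.3, 5.6, 6.4, 6.8, 6.9, 7.1, 7.5, 7.7, 8.3.
n = 12.
(a) r = 5.2; between ranks 5 (5.6) and 6 (6.4): 5.76.
(b) the nearest-rank method: rank 5 → 5.6.
|5.76 − 5.6| = 0.16.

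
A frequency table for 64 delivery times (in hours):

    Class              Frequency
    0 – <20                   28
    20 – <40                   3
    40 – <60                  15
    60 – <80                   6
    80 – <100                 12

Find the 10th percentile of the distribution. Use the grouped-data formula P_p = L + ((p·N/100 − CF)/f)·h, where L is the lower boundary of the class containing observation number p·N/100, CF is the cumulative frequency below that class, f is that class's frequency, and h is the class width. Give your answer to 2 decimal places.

4.57

N = 64; target position k = 10/100 · 64 = 6.4.
Cumulative frequencies: 28, 31, 46, 52, 64.
Observation 6.4 falls in the class 0 – <20.
L = 0, CF = 0, f = 28, h = 20.
P10 = 0 + ((6.4 − 0)/28)·20 = 0 + 4.57143 = 4.57143.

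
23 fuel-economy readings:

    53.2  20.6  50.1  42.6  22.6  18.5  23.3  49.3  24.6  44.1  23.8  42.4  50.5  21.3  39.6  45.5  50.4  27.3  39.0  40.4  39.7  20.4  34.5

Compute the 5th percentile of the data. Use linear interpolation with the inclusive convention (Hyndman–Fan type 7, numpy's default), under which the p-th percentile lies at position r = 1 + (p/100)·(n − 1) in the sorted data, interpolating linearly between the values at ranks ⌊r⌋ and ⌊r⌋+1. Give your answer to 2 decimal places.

20.42

Sorted: 18.5, 20.4, 20.6, 21.3, 22.6, 23.3, 23.8, 24.6, 27.3, 34.5, 39.0, 39.6, 39.7, 40.4, 42.4, 42.6, 44.1, 45.5, 49.3, 50.1, 50.4, 50.5, 53.2.
n = 23.
r = 1 + (5/100)·(23 − 1) = 1 + 1.1 = 2.1.
Rank 2 is 20.4 and rank 3 is 20.6.
Interpolate: 20.4 + 0.1·(20.6 − 20.4) = 20.4 + 0.1·0.2 = 20.42.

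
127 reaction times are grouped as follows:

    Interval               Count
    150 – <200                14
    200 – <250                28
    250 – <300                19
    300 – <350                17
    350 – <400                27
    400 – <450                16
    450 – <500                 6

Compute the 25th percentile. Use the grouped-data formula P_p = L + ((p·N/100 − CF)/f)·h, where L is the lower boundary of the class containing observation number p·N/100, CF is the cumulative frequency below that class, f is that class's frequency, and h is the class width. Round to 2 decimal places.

N = 127; target position k = 25/100 · 127 = 31.75.
Cumulative frequencies: 14, 42, 61, 78, 105, 121, 127.
Observation 31.75 falls in the class 200 – <250.
L = 200, CF = 14, f = 28, h = 50.
P25 = 200 + ((31.75 − 14)/28)·50 = 200 + 31.6964 = 231.696.

231.70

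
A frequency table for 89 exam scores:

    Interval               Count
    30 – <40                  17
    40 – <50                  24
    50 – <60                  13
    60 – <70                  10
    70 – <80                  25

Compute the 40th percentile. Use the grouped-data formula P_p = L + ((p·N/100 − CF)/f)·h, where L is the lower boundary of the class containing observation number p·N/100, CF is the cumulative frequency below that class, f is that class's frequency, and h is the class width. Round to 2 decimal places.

47.75

N = 89; target position k = 40/100 · 89 = 35.6.
Cumulative frequencies: 17, 41, 54, 64, 89.
Observation 35.6 falls in the class 40 – <50.
L = 40, CF = 17, f = 24, h = 10.
P40 = 40 + ((35.6 − 17)/24)·10 = 40 + 7.75 = 47.75.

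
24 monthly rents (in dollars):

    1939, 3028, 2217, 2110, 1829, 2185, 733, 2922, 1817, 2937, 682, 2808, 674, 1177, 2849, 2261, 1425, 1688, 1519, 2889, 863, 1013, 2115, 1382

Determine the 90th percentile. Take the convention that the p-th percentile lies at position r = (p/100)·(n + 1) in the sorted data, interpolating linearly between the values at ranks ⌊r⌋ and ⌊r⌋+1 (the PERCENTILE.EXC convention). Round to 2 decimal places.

2929.50

Sorted: 674, 682, 733, 863, 1013, 1177, 1382, 1425, 1519, 1688, 1817, 1829, 1939, 2110, 2115, 2185, 2217, 2261, 2808, 2849, 2889, 2922, 2937, 3028.
n = 24.
r = (90/100)·(24 + 1) = 22.5.
Rank 22 is 2922 and rank 23 is 2937.
Interpolate: 2922 + 0.5·(2937 − 2922) = 2922 + 0.5·15 = 2929.5.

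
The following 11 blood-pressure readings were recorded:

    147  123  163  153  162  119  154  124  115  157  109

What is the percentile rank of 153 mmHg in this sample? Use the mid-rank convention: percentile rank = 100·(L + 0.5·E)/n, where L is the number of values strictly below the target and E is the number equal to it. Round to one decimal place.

59.1

Sorted: 109, 115, 119, 123, 124, 147, 153, 154, 157, 162, 163.
Count below 153: L = 6; count equal: E = 1; n = 11.
Percentile rank = 100·(6 + 0.5·1)/11 = 100·6.5/11 = 59.09.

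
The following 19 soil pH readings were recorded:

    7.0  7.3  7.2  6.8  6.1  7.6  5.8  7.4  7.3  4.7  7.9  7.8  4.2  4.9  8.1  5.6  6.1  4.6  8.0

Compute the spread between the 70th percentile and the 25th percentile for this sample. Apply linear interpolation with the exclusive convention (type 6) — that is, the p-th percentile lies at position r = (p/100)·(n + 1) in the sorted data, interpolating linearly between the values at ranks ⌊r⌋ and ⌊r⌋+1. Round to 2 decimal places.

1.80

Sorted: 4.2, 4.6, 4.7, 4.9, 5.6, 5.8, 6.1, 6.1, 6.8, 7.0, 7.2, 7.3, 7.3, 7.4, 7.6, 7.8, 7.9, 8.0, 8.1.
n = 19.
P25: r = 5 (integer) → 5.6.
P70: r = 14 (integer) → 7.4.
Difference: 7.4 − 5.6 = 1.8.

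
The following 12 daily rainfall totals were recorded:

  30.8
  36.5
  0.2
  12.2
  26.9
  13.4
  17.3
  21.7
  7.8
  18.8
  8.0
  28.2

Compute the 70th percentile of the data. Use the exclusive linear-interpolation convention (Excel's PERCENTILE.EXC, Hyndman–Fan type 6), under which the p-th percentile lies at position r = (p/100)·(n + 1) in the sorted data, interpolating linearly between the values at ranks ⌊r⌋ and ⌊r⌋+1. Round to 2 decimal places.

27.03

Sorted: 0.2, 7.8, 8.0, 12.2, 13.4, 17.3, 18.8, 21.7, 26.9, 28.2, 30.8, 36.5.
n = 12.
r = (70/100)·(12 + 1) = 9.1.
Rank 9 is 26.9 and rank 10 is 28.2.
Interpolate: 26.9 + 0.1·(28.2 − 26.9) = 26.9 + 0.1·1.3 = 27.03.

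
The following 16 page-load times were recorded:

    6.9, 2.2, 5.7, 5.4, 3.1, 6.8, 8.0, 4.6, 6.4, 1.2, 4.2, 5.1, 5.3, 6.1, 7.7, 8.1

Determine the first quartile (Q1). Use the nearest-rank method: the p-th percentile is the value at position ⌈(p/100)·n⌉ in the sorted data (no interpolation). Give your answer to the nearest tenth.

4.2

Sorted: 1.2, 2.2, 3.1, 4.2, 4.6, 5.1, 5.3, 5.4, 5.7, 6.1, 6.4, 6.8, 6.9, 7.7, 8.0, 8.1.
n = 16.
Position = ⌈25/100 · 16⌉ = ⌈4⌉ = 4.
The value at rank 4 is 4.2.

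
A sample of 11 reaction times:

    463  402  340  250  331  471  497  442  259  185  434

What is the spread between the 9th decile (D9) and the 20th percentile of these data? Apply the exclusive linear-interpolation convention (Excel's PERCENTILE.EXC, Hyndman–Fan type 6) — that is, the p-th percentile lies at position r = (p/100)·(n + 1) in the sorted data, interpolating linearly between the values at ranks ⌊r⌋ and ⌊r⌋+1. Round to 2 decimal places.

238.20

Sorted: 185, 250, 259, 331, 340, 402, 434, 442, 463, 471, 497.
n = 11.
P20: r = 2.4; ranks 2–3 are 250, 259; interpolating gives 253.6.
P90: r = 10.8; ranks 10–11 are 471, 497; interpolating gives 491.8.
Difference: 491.8 − 253.6 = 238.2.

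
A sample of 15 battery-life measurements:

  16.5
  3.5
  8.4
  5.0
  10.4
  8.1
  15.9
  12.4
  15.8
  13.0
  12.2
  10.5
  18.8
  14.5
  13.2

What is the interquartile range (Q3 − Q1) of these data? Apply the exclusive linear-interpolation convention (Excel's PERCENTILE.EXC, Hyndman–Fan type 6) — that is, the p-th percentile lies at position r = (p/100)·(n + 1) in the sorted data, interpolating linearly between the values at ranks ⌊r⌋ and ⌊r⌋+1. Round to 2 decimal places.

Sorted: 3.5, 5.0, 8.1, 8.4, 10.4, 10.5, 12.2, 12.4, 13.0, 13.2, 14.5, 15.8, 15.9, 16.5, 18.8.
n = 15.
P25: r = 4 (integer) → 8.4.
P75: r = 12 (integer) → 15.8.
Difference: 15.8 − 8.4 = 7.4.

7.40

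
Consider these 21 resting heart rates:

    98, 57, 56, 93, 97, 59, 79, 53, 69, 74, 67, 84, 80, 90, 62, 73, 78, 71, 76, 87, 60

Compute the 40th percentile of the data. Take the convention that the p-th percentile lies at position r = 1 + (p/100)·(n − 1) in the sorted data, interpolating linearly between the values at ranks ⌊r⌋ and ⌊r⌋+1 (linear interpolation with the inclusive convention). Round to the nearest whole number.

71

Sorted: 53, 56, 57, 59, 60, 62, 67, 69, 71, 73, 74, 76, 78, 79, 80, 84, 87, 90, 93, 97, 98.
n = 21.
r = 1 + (40/100)·(21 − 1) = 1 + 8 = 9.
r is an integer, so P40 is the value at rank 9: 71.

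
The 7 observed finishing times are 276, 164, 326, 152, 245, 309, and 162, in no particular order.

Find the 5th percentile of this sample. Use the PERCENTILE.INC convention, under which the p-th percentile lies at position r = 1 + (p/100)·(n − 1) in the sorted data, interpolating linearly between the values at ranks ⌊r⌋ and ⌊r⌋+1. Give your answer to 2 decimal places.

155.00

Sorted: 152, 162, 164, 245, 276, 309, 326.
n = 7.
r = 1 + (5/100)·(7 − 1) = 1 + 0.3 = 1.3.
Rank 1 is 152 and rank 2 is 162.
Interpolate: 152 + 0.3·(162 − 152) = 152 + 0.3·10 = 155.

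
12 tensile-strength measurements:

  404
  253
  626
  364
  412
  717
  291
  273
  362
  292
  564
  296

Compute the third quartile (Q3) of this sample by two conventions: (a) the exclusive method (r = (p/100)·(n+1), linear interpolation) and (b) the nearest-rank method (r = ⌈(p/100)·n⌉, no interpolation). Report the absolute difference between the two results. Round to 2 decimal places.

Sorted: 253, 273, 291, 292, 296, 362, 364, 404, 412, 564, 626, 717.
n = 12.
(a) r = 9.75; between ranks 9 (412) and 10 (564): 526.
(b) the nearest-rank method: rank 9 → 412.
|526 − 412| = 114.

114.00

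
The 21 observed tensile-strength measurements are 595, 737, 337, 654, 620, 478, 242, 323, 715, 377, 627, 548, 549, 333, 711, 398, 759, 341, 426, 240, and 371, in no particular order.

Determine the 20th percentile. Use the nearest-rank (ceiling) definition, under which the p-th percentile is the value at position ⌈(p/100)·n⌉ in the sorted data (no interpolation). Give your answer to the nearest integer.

Sorted: 240, 242, 323, 333, 337, 341, 371, 377, 398, 426, 478, 548, 549, 595, 620, 627, 654, 711, 715, 737, 759.
n = 21.
Position = ⌈20/100 · 21⌉ = ⌈4.2⌉ = 5.
The value at rank 5 is 337.

337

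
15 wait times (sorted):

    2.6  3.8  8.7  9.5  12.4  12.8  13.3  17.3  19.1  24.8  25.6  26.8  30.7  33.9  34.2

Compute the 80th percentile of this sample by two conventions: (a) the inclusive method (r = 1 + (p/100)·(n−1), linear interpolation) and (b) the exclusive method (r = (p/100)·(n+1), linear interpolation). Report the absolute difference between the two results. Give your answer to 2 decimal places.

n = 15.
(a) r = 12.2; between ranks 12 (26.8) and 13 (30.7): 27.58.
(b) r = 12.8; between ranks 12 (26.8) and 13 (30.7): 29.92.
|27.58 − 29.92| = 2.34.

2.34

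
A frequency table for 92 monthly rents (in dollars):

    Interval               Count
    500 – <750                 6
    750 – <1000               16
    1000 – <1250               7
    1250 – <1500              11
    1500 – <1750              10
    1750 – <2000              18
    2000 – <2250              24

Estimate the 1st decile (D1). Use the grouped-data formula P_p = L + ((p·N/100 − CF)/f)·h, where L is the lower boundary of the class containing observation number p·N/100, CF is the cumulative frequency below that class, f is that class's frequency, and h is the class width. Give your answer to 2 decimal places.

800.00

N = 92; target position k = 10/100 · 92 = 9.2.
Cumulative frequencies: 6, 22, 29, 40, 50, 68, 92.
Observation 9.2 falls in the class 750 – <1000.
L = 750, CF = 6, f = 16, h = 250.
P10 = 750 + ((9.2 − 6)/16)·250 = 750 + 50 = 800.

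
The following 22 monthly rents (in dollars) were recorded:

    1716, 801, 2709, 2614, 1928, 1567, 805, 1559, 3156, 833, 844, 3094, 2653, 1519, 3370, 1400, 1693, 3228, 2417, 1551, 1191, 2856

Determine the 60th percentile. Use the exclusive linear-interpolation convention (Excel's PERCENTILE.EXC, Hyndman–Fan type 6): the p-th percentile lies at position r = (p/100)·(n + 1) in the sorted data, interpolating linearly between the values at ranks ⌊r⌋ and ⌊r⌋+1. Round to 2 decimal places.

2319.20

Sorted: 801, 805, 833, 844, 1191, 1400, 1519, 1551, 1559, 1567, 1693, 1716, 1928, 2417, 2614, 2653, 2709, 2856, 3094, 3156, 3228, 3370.
n = 22.
r = (60/100)·(22 + 1) = 13.8.
Rank 13 is 1928 and rank 14 is 2417.
Interpolate: 1928 + 0.8·(2417 − 1928) = 1928 + 0.8·489 = 2319.2.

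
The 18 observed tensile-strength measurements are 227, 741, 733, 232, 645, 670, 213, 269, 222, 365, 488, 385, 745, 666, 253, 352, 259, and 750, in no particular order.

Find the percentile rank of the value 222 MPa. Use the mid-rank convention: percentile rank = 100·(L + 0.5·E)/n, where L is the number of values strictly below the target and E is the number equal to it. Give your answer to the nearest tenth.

Sorted: 213, 222, 227, 232, 253, 259, 269, 352, 365, 385, 488, 645, 666, 670, 733, 741, 745, 750.
Count below 222: L = 1; count equal: E = 1; n = 18.
Percentile rank = 100·(1 + 0.5·1)/18 = 100·1.5/18 = 8.333.

8.3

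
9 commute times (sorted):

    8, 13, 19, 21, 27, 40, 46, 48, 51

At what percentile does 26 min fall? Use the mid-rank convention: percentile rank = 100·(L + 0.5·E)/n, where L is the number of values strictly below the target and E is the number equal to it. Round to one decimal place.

44.4

Count below 26: L = 4; count equal: E = 0; n = 9.
Percentile rank = 100·(4 + 0.5·0)/9 = 100·4/9 = 44.44.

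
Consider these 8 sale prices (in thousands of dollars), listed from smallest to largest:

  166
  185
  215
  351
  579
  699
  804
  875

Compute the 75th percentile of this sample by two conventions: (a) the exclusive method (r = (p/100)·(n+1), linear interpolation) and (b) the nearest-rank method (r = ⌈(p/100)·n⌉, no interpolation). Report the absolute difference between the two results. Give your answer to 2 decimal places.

n = 8.
(a) r = 6.75; between ranks 6 (699) and 7 (804): 777.75.
(b) the nearest-rank method: rank 6 → 699.
|777.75 − 699| = 78.75.

78.75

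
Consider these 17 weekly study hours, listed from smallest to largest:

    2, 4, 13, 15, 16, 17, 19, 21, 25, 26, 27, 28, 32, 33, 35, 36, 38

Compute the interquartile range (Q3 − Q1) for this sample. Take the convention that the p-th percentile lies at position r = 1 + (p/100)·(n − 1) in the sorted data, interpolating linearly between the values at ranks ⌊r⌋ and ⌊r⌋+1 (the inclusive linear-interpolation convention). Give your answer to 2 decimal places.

n = 17.
P25: r = 5 (integer) → 16.
P75: r = 13 (integer) → 32.
Difference: 32 − 16 = 16.

16.00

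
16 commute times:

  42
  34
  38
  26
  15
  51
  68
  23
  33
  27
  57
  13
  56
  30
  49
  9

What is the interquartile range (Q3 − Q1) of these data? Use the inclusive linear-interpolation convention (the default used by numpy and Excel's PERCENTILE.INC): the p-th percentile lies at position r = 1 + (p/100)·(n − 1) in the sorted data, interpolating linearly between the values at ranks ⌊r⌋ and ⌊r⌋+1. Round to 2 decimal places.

Sorted: 9, 13, 15, 23, 26, 27, 30, 33, 34, 38, 42, 49, 51, 56, 57, 68.
n = 16.
P25: r = 4.75; ranks 4–5 are 23, 26; interpolating gives 25.25.
P75: r = 12.25; ranks 12–13 are 49, 51; interpolating gives 49.5.
Difference: 49.5 − 25.25 = 24.25.

24.25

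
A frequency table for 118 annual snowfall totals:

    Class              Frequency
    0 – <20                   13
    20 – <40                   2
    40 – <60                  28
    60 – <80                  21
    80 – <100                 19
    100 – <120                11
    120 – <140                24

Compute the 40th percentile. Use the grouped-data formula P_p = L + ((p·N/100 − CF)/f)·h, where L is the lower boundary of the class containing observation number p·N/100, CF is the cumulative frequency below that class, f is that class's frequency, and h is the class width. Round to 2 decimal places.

64.00

N = 118; target position k = 40/100 · 118 = 47.2.
Cumulative frequencies: 13, 15, 43, 64, 83, 94, 118.
Observation 47.2 falls in the class 60 – <80.
L = 60, CF = 43, f = 21, h = 20.
P40 = 60 + ((47.2 − 43)/21)·20 = 60 + 4 = 64.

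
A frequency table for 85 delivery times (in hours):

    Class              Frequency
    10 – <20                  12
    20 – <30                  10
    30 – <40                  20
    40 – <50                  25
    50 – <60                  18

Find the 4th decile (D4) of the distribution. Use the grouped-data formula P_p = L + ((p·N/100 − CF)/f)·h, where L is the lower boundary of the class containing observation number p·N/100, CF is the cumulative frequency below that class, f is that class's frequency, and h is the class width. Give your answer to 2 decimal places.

36.00

N = 85; target position k = 40/100 · 85 = 34.
Cumulative frequencies: 12, 22, 42, 67, 85.
Observation 34 falls in the class 30 – <40.
L = 30, CF = 22, f = 20, h = 10.
P40 = 30 + ((34 − 22)/20)·10 = 30 + 6 = 36.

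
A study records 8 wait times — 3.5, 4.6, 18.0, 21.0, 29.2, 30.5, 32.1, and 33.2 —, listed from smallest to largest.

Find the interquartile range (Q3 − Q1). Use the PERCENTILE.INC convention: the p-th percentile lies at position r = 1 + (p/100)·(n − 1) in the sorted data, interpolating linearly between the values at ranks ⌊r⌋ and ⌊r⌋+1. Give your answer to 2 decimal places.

16.25

n = 8.
P25: r = 2.75; ranks 2–3 are 4.6, 18.0; interpolating gives 14.65.
P75: r = 6.25; ranks 6–7 are 30.5, 32.1; interpolating gives 30.9.
Difference: 30.9 − 14.65 = 16.25.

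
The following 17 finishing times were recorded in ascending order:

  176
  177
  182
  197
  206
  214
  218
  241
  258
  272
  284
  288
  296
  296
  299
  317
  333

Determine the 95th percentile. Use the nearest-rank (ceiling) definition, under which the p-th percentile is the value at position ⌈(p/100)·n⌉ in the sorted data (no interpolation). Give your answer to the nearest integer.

n = 17.
Position = ⌈95/100 · 17⌉ = ⌈16.15⌉ = 17.
The value at rank 17 is 333.

333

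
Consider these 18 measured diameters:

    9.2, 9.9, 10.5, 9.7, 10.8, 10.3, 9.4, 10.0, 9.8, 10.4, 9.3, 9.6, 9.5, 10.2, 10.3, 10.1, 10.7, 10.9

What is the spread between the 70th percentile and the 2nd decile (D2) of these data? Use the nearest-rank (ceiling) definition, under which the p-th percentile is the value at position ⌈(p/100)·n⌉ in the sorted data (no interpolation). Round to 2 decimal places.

Sorted: 9.2, 9.3, 9.4, 9.5, 9.6, 9.7, 9.8, 9.9, 10.0, 10.1, 10.2, 10.3, 10.3, 10.4, 10.5, 10.7, 10.8, 10.9.
n = 18.
P20: rank ⌈20/100·18⌉ = 4 → 9.5.
P70: rank ⌈70/100·18⌉ = 13 → 10.3.
Difference: 10.3 − 9.5 = 0.8.

0.80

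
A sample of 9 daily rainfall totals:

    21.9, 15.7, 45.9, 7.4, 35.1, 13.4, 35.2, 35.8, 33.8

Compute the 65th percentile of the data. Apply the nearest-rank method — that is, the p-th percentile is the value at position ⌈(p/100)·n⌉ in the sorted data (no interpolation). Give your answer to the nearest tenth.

35.1

Sorted: 7.4, 13.4, 15.7, 21.9, 33.8, 35.1, 35.2, 35.8, 45.9.
n = 9.
Position = ⌈65/100 · 9⌉ = ⌈5.85⌉ = 6.
The value at rank 6 is 35.1.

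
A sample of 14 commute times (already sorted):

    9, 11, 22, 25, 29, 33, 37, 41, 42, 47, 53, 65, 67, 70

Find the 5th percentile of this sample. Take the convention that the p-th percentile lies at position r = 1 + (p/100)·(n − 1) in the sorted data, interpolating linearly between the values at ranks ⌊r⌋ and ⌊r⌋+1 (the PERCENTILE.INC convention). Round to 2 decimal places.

10.30

n = 14.
r = 1 + (5/100)·(14 − 1) = 1 + 0.65 = 1.65.
Rank 1 is 9 and rank 2 is 11.
Interpolate: 9 + 0.65·(11 − 9) = 9 + 0.65·2 = 10.3.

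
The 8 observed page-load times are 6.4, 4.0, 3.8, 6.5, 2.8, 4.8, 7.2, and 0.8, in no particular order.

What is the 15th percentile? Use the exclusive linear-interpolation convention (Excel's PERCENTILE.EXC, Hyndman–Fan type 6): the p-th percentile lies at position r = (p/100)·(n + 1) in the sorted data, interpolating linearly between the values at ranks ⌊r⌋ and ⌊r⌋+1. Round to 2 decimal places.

Sorted: 0.8, 2.8, 3.8, 4.0, 4.8, 6.4, 6.5, 7.2.
n = 8.
r = (15/100)·(8 + 1) = 1.35.
Rank 1 is 0.8 and rank 2 is 2.8.
Interpolate: 0.8 + 0.35·(2.8 − 0.8) = 0.8 + 0.35·2 = 1.5.

1.50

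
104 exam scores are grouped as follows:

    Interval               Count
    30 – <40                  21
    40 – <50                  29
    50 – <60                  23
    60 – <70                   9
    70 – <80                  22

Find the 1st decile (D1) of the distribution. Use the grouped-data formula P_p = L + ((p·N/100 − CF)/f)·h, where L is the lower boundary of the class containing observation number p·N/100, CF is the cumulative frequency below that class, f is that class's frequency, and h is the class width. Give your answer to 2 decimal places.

34.95

N = 104; target position k = 10/100 · 104 = 10.4.
Cumulative frequencies: 21, 50, 73, 82, 104.
Observation 10.4 falls in the class 30 – <40.
L = 30, CF = 0, f = 21, h = 10.
P10 = 30 + ((10.4 − 0)/21)·10 = 30 + 4.95238 = 34.9524.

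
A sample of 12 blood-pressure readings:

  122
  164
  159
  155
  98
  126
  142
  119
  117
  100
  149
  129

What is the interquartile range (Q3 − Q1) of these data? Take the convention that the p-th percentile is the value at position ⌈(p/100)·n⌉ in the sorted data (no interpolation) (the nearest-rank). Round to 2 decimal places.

32.00

Sorted: 98, 100, 117, 119, 122, 126, 129, 142, 149, 155, 159, 164.
n = 12.
P25: rank ⌈25/100·12⌉ = 3 → 117.
P75: rank ⌈75/100·12⌉ = 9 → 149.
Difference: 149 − 117 = 32.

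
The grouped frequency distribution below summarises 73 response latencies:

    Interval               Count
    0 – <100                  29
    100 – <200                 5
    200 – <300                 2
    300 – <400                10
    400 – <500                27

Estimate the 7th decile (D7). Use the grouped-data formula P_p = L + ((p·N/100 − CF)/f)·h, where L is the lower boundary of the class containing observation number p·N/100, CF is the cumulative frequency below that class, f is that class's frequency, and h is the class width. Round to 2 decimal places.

N = 73; target position k = 70/100 · 73 = 51.1.
Cumulative frequencies: 29, 34, 36, 46, 73.
Observation 51.1 falls in the class 400 – <500.
L = 400, CF = 46, f = 27, h = 100.
P70 = 400 + ((51.1 − 46)/27)·100 = 400 + 18.8889 = 418.889.

418.89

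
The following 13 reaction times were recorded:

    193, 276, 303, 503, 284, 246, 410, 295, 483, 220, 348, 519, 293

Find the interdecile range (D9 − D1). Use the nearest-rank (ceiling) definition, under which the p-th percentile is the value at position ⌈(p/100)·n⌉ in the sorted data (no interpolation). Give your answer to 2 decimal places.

283.00

Sorted: 193, 220, 246, 276, 284, 293, 295, 303, 348, 410, 483, 503, 519.
n = 13.
P10: rank ⌈10/100·13⌉ = 2 → 220.
P90: rank ⌈90/100·13⌉ = 12 → 503.
Difference: 503 − 220 = 283.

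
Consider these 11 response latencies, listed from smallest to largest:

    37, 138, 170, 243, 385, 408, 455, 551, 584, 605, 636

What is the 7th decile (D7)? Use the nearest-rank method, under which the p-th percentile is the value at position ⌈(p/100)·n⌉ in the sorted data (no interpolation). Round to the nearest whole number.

551

n = 11.
Position = ⌈70/100 · 11⌉ = ⌈7.7⌉ = 8.
The value at rank 8 is 551.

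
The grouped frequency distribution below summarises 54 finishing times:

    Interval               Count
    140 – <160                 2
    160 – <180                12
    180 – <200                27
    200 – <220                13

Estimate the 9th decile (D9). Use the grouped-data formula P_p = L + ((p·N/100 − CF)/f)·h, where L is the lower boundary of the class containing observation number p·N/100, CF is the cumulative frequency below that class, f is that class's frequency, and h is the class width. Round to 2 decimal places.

211.69

N = 54; target position k = 90/100 · 54 = 48.6.
Cumulative frequencies: 2, 14, 41, 54.
Observation 48.6 falls in the class 200 – <220.
L = 200, CF = 41, f = 13, h = 20.
P90 = 200 + ((48.6 − 41)/13)·20 = 200 + 11.6923 = 211.692.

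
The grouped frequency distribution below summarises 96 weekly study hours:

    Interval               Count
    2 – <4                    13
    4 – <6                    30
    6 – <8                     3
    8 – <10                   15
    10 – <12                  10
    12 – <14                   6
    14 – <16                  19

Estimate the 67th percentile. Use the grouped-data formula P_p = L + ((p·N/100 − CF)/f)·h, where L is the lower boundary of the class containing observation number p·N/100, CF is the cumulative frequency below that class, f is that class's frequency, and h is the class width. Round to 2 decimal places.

10.66

N = 96; target position k = 67/100 · 96 = 64.32.
Cumulative frequencies: 13, 43, 46, 61, 71, 77, 96.
Observation 64.32 falls in the class 10 – <12.
L = 10, CF = 61, f = 10, h = 2.
P67 = 10 + ((64.32 − 61)/10)·2 = 10 + 0.664 = 10.664.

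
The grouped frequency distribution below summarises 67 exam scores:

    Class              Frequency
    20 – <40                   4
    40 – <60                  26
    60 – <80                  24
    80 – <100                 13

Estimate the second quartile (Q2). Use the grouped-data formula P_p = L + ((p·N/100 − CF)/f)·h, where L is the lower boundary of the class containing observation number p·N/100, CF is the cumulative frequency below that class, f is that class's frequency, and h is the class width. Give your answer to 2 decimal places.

N = 67; target position k = 50/100 · 67 = 33.5.
Cumulative frequencies: 4, 30, 54, 67.
Observation 33.5 falls in the class 60 – <80.
L = 60, CF = 30, f = 24, h = 20.
P50 = 60 + ((33.5 − 30)/24)·20 = 60 + 2.91667 = 62.9167.

62.92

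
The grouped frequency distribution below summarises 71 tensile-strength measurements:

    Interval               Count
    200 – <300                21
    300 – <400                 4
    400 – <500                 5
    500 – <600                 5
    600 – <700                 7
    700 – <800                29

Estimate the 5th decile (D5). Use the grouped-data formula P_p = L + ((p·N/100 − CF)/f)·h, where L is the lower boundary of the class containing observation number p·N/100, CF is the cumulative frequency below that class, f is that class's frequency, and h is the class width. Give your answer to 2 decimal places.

N = 71; target position k = 50/100 · 71 = 35.5.
Cumulative frequencies: 21, 25, 30, 35, 42, 71.
Observation 35.5 falls in the class 600 – <700.
L = 600, CF = 35, f = 7, h = 100.
P50 = 600 + ((35.5 − 35)/7)·100 = 600 + 7.14286 = 607.143.

607.14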